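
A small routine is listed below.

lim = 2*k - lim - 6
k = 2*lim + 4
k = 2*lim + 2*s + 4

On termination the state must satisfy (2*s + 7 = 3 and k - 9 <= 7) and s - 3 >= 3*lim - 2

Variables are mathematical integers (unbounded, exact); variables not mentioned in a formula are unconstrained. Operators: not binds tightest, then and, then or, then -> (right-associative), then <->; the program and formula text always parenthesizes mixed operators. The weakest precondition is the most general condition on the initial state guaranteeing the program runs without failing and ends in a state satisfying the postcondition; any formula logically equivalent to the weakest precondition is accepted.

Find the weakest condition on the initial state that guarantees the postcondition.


Working backward. After the program, the postcondition (2*s + 7 = 3 and k - 9 <= 7) and s - 3 >= 3*lim - 2 must hold; in canonical form it is 2*s = -4 and k <= 16 and s >= 3*lim + 1.
Before k := 2*lim + 2*s + 4: 2*s = -4 and 2*lim + 2*s <= 12 and s >= 3*lim + 1
Before k := 2*lim + 4: 2*s = -4 and 2*lim + 2*s <= 12 and s >= 3*lim + 1
Before lim := 2*k - lim - 6: 2*s = -4 and 4*k + 2*s <= 2*lim + 24 and 3*lim + s >= 6*k - 17
Answer: WP = 2*s = -4 and 4*k + 2*s <= 2*lim + 24 and 3*lim + s >= 6*k - 17


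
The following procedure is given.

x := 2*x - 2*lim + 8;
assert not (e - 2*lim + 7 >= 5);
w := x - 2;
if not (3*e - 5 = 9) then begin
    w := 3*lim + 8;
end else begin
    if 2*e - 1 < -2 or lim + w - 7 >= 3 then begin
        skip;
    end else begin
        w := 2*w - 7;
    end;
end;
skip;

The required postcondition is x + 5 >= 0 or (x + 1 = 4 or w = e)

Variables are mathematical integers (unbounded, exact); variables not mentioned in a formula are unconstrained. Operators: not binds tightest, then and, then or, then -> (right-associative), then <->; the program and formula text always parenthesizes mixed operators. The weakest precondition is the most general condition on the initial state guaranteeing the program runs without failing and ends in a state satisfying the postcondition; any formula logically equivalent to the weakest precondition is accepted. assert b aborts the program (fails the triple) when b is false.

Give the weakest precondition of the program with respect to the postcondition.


Working backward. After the program, the postcondition x + 5 >= 0 or (x + 1 = 4 or w = e) must hold; in canonical form it is x >= -5 or x = 3 or w = e.
Before skip: x >= -5 or x = 3 or w = e
Then branch requires x >= -5 or x = 3 or 3*lim = e - 8; else branch requires ((2*e < -1 or lim + w >= 10) -> (x >= -5 or x = 3 or w = e)) and ((not (2*e < -1 or lim + w >= 10)) -> (x >= -5 or x = 3 or 2*w = e + 7)).
Before the if: ((not (3*e = 14)) -> (x >= -5 or x = 3 or 3*lim = e - 8)) and (3*e = 14 -> (((2*e < -1 or lim + w >= 10) -> (x >= -5 or x = 3 or w = e)) and ((not (2*e < -1 or lim + w >= 10)) -> (x >= -5 or x = 3 or 2*w = e + 7))))
Before w := x - 2: ((not (3*e = 14)) -> (x >= -5 or x = 3 or 3*lim = e - 8)) and (3*e = 14 -> (((2*e < -1 or lim + x >= 12) -> (x >= -5 or x = 3 or x = e + 2)) and ((not (2*e < -1 or lim + x >= 12)) -> (x >= -5 or x = 3 or 2*x = e + 11))))
Before assert not (e - 2*lim + 7 >= 5): (not (e >= 2*lim - 2)) and ((not (3*e = 14)) -> (x >= -5 or x = 3 or 3*lim = e - 8)) and (3*e = 14 -> (((2*e < -1 or lim + x >= 12) -> (x >= -5 or x = 3 or x = e + 2)) and ((not (2*e < -1 or lim + x >= 12)) -> (x >= -5 or x = 3 or 2*x = e + 11))))
Before x := 2*x - 2*lim + 8: (not (e >= 2*lim - 2)) and ((not (3*e = 14)) -> (2*x >= 2*lim - 13 or 2*x = 2*lim - 5 or 3*lim = e - 8)) and (3*e = 14 -> (((2*e < -1 or 2*x >= lim + 4) -> (2*x >= 2*lim - 13 or 2*x = 2*lim - 5 or 2*x = e + 2*lim - 6)) and ((not (2*e < -1 or 2*x >= lim + 4)) -> (2*x >= 2*lim - 13 or 2*x = 2*lim - 5 or 4*x = e + 4*lim - 5))))
Answer: WP = (not (e >= 2*lim - 2)) and ((not (3*e = 14)) -> (2*x >= 2*lim - 13 or 2*x = 2*lim - 5 or 3*lim = e - 8)) and (3*e = 14 -> (((2*e < -1 or 2*x >= lim + 4) -> (2*x >= 2*lim - 13 or 2*x = 2*lim - 5 or 2*x = e + 2*lim - 6)) and ((not (2*e < -1 or 2*x >= lim + 4)) -> (2*x >= 2*lim - 13 or 2*x = 2*lim - 5 or 4*x = e + 4*lim - 5))))


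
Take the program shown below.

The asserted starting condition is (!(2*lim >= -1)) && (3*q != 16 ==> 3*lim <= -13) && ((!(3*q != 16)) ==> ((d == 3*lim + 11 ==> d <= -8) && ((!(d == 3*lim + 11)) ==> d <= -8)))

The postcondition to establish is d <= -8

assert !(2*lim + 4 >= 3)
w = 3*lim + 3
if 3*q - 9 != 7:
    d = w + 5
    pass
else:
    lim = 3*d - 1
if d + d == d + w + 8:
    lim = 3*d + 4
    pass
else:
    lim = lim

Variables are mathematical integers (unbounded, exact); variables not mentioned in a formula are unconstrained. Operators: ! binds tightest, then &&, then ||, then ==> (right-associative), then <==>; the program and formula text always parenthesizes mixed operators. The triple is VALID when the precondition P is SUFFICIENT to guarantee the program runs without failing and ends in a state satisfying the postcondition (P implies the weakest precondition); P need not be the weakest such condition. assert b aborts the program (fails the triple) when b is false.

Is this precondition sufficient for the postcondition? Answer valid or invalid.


Working backward. After the program, d <= -8 must hold.
Then branch requires d <= -8; else branch requires d <= -8.
Before the if: (d == w + 8 ==> d <= -8) && ((!(d == w + 8)) ==> d <= -8)
Then branch requires w <= -13; else branch requires (d == w + 8 ==> d <= -8) && ((!(d == w + 8)) ==> d <= -8).
Before the if: (3*q != 16 ==> w <= -13) && ((!(3*q != 16)) ==> ((d == w + 8 ==> d <= -8) && ((!(d == w + 8)) ==> d <= -8)))
Before w := 3*lim + 3: (3*q != 16 ==> 3*lim <= -16) && ((!(3*q != 16)) ==> ((d == 3*lim + 11 ==> d <= -8) && ((!(d == 3*lim + 11)) ==> d <= -8)))
Before assert !(2*lim + 4 >= 3): (!(2*lim >= -1)) && (3*q != 16 ==> 3*lim <= -16) && ((!(3*q != 16)) ==> ((d == 3*lim + 11 ==> d <= -8) && ((!(d == 3*lim + 11)) ==> d <= -8)))
The weakest precondition is (!(2*lim >= -1)) && (3*q != 16 ==> 3*lim <= -16) && ((!(3*q != 16)) ==> ((d == 3*lim + 11 ==> d <= -8) && ((!(d == 3*lim + 11)) ==> d <= -8))).
Check whether (!(2*lim >= -1)) && (3*q != 16 ==> 3*lim <= -13) && ((!(3*q != 16)) ==> ((d == 3*lim + 11 ==> d <= -8) && ((!(d == 3*lim + 11)) ==> d <= -8))) implies it.
Countermodel: at the initial state d = 0, lim = -5, q = 0, the precondition holds but the weakest precondition fails.
Answer: invalid


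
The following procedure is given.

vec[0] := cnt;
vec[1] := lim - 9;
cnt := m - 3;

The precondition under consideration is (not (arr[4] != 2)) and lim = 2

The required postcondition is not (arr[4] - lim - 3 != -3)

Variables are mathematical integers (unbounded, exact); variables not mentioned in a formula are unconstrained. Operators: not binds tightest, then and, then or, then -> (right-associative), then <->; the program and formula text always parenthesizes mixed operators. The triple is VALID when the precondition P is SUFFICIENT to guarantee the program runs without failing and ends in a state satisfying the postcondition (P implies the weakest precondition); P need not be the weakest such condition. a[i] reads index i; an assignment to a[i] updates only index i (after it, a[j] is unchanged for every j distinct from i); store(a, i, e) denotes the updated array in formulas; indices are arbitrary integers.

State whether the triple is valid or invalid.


Working backward. After the program, the postcondition not (arr[4] - lim - 3 != -3) must hold; in canonical form it is not (arr[4] != lim).
Before cnt := m - 3: not (arr[4] != lim)
Before vec[1] := lim - 9: not (arr[4] != lim)
Before vec[0] := cnt: not (arr[4] != lim)
The weakest precondition is not (arr[4] != lim).
Check whether (not (arr[4] != 2)) and lim = 2 implies it.
Every state satisfying the precondition satisfies the weakest precondition: the implication holds.
Answer: valid


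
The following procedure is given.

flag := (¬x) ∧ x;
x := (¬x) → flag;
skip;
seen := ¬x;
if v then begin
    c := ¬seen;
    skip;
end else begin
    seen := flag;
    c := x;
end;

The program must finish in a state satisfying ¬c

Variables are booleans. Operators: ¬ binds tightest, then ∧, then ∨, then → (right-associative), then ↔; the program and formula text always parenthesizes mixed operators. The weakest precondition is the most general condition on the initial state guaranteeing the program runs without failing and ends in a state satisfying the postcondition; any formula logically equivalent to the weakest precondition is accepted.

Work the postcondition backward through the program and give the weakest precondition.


Working backward. After the program, ¬c must hold.
Then branch requires seen; else branch requires ¬x.
Before the if: (v → seen) ∧ ((¬v) → (¬x))
Before seen := ¬x: (v → (¬x)) ∧ ((¬v) → (¬x))
Before skip: (v → (¬x)) ∧ ((¬v) → (¬x))
Before x := (¬x) → flag: (v → (¬((¬x) → flag))) ∧ ((¬v) → (¬((¬x) → flag)))
Before flag := (¬x) ∧ x: (v → (¬x)) ∧ ((¬v) → (¬x))
Answer: WP = (v → (¬x)) ∧ ((¬v) → (¬x))


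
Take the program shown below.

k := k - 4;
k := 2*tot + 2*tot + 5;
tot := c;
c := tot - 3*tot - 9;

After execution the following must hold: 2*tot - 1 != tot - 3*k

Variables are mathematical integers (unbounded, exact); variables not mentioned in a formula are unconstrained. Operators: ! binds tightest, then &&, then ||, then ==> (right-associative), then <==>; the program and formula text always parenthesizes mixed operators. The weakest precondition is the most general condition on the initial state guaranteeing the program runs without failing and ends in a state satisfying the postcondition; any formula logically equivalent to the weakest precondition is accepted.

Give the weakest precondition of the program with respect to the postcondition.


Working backward. After the program, the postcondition 2*tot - 1 != tot - 3*k must hold; in canonical form it is 3*k + tot != 1.
Before c := tot - 3*tot - 9: 3*k + tot != 1
Before tot := c: c + 3*k != 1
Before k := 2*tot + 2*tot + 5: c + 12*tot != -14
Before k := k - 4: c + 12*tot != -14
Answer: WP = c + 12*tot != -14


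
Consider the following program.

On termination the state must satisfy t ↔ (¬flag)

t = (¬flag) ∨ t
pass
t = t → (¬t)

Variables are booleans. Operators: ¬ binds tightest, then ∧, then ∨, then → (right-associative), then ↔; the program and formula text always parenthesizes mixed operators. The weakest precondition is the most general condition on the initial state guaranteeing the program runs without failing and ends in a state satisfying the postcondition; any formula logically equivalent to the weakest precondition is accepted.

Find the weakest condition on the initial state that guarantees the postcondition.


Working backward. After the program, t ↔ (¬flag) must hold.
Before t := t → (¬t): (t → (¬t)) ↔ (¬flag)
Before skip: (t → (¬t)) ↔ (¬flag)
Before t := (¬flag) ∨ t: (((¬flag) ∨ t) → (¬((¬flag) ∨ t))) ↔ (¬flag)
Answer: WP = (((¬flag) ∨ t) → (¬((¬flag) ∨ t))) ↔ (¬flag)


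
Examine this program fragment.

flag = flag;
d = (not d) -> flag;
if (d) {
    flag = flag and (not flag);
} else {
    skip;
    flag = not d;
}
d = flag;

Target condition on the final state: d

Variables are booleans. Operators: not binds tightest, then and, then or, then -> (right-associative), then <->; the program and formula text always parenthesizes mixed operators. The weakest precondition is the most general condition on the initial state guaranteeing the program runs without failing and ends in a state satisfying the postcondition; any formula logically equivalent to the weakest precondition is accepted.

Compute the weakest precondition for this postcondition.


Working backward. After the program, d must hold.
Before d := flag: flag
Then branch requires false; else branch requires not d.
Before the if: not d
Before d := (not d) -> flag: not ((not d) -> flag)
Before flag := flag: not ((not d) -> flag)
Answer: WP = not ((not d) -> flag)


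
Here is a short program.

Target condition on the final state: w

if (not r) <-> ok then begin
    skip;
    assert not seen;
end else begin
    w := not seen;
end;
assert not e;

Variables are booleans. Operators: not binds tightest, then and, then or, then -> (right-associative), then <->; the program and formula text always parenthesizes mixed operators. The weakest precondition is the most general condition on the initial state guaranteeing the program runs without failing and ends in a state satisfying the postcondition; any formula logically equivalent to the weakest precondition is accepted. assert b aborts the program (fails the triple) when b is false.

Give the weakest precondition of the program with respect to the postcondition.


Working backward. After the program, w must hold.
Before assert not e: (not e) and w
Then branch requires (not seen) and (not e) and w; else branch requires (not e) and (not seen).
Before the if: (((not r) <-> ok) -> ((not seen) and (not e) and w)) and ((not ((not r) <-> ok)) -> ((not e) and (not seen)))
Answer: WP = (((not r) <-> ok) -> ((not seen) and (not e) and w)) and ((not ((not r) <-> ok)) -> ((not e) and (not seen)))


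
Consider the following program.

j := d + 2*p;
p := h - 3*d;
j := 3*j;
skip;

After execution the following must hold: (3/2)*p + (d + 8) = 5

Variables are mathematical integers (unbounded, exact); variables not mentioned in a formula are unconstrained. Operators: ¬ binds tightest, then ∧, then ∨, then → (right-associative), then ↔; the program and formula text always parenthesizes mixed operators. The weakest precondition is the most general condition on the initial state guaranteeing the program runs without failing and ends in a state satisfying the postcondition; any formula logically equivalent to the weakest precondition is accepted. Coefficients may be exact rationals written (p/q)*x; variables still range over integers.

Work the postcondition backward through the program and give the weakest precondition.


Working backward. After the program, the postcondition (3/2)*p + (d + 8) = 5 must hold; in canonical form it is d + (3/2)*p = -3.
Before skip: d + (3/2)*p = -3
Before j := 3*j: d + (3/2)*p = -3
Before p := h - 3*d: (3/2)*h = (7/2)*d - 3
Before j := d + 2*p: (3/2)*h = (7/2)*d - 3
Answer: WP = (3/2)*h = (7/2)*d - 3


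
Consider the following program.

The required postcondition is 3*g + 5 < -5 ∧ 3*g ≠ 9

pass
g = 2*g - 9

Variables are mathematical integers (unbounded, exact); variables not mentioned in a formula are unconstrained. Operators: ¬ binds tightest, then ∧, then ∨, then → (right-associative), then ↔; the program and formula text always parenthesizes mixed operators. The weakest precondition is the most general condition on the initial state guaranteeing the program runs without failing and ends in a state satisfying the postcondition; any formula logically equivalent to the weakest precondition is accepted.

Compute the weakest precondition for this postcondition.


Working backward. After the program, the postcondition 3*g + 5 < -5 ∧ 3*g ≠ 9 must hold; in canonical form it is 3*g < -10 ∧ 3*g ≠ 9.
Before g := 2*g - 9: 6*g < 17 ∧ 6*g ≠ 36
Before skip: 6*g < 17 ∧ 6*g ≠ 36
Answer: WP = 6*g < 17 ∧ 6*g ≠ 36


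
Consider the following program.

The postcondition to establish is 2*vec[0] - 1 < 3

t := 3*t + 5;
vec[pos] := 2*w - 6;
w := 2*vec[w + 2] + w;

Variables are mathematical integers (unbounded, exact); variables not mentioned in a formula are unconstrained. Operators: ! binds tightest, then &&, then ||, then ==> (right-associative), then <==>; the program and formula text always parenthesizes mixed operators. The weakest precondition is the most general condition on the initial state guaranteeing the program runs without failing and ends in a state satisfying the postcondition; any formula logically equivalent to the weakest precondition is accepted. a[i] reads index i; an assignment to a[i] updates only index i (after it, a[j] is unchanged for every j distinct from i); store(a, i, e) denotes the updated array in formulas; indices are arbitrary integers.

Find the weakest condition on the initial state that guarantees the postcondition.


Working backward. After the program, the postcondition 2*vec[0] - 1 < 3 must hold; in canonical form it is 2*vec[0] < 4.
Before w := 2*vec[w + 2] + w: 2*vec[0] < 4
Before vec[pos] := 2*w - 6: 2*store(vec, pos, 2*w - 6)[0] < 4
Before t := 3*t + 5: 2*store(vec, pos, 2*w - 6)[0] < 4
Answer: WP = 2*store(vec, pos, 2*w - 6)[0] < 4


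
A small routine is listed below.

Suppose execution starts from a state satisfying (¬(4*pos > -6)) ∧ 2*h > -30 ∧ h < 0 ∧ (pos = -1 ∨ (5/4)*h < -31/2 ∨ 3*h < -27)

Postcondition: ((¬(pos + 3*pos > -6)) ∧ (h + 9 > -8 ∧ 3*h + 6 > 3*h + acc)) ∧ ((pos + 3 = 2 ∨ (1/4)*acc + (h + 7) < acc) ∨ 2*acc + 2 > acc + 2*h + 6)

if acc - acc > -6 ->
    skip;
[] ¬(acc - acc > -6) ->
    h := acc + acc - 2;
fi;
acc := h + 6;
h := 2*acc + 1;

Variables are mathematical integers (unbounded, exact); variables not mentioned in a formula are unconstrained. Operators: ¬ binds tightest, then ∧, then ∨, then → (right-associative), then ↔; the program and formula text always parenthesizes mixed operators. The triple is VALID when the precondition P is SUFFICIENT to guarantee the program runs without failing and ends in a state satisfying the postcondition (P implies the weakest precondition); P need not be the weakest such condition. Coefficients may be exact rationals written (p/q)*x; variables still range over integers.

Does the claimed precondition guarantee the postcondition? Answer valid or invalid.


Working backward. After the program, the postcondition ((¬(pos + 3*pos > -6)) ∧ (h + 9 > -8 ∧ 3*h + 6 > 3*h + acc)) ∧ ((pos + 3 = 2 ∨ (1/4)*acc + (h + 7) < acc) ∨ 2*acc + 2 > acc + 2*h + 6) must hold; in canonical form it is (¬(4*pos > -6)) ∧ h > -17 ∧ acc < 6 ∧ (pos = -1 ∨ h < (3/4)*acc - 7 ∨ acc > 2*h + 4).
Before h := 2*acc + 1: (¬(4*pos > -6)) ∧ 2*acc > -18 ∧ acc < 6 ∧ (pos = -1 ∨ (5/4)*acc < -8 ∨ 3*acc < -6)
Before acc := h + 6: (¬(4*pos > -6)) ∧ 2*h > -30 ∧ h < 0 ∧ (pos = -1 ∨ (5/4)*h < -31/2 ∨ 3*h < -24)
Then branch requires (¬(4*pos > -6)) ∧ 2*h > -30 ∧ h < 0 ∧ (pos = -1 ∨ (5/4)*h < -31/2 ∨ 3*h < -24); else branch requires (¬(4*pos > -6)) ∧ 4*acc > -26 ∧ 2*acc < 2 ∧ (pos = -1 ∨ (5/2)*acc < -13 ∨ 6*acc < -18).
Before the if: (¬(4*pos > -6)) ∧ 2*h > -30 ∧ h < 0 ∧ (pos = -1 ∨ (5/4)*h < -31/2 ∨ 3*h < -24)
The weakest precondition is (¬(4*pos > -6)) ∧ 2*h > -30 ∧ h < 0 ∧ (pos = -1 ∨ (5/4)*h < -31/2 ∨ 3*h < -24).
Check whether (¬(4*pos > -6)) ∧ 2*h > -30 ∧ h < 0 ∧ (pos = -1 ∨ (5/4)*h < -31/2 ∨ 3*h < -27) implies it.
Every state satisfying the precondition satisfies the weakest precondition: the implication holds.
Answer: valid


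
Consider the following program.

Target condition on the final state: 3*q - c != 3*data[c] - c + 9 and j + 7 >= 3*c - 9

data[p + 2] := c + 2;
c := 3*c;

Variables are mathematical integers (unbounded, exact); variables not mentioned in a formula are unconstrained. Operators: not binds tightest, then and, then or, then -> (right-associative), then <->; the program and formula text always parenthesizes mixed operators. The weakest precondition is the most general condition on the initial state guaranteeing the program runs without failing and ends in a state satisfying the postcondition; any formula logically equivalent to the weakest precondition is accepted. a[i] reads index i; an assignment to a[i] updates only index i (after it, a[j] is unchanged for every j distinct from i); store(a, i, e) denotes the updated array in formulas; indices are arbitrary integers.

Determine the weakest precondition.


Working backward. After the program, the postcondition 3*q - c != 3*data[c] - c + 9 and j + 7 >= 3*c - 9 must hold; in canonical form it is 3*q != 3*data[c] + 9 and j >= 3*c - 16.
Before c := 3*c: 3*q != 3*data[3*c] + 9 and j >= 9*c - 16
Before data[p + 2] := c + 2: 3*q != 3*store(data, p + 2, c + 2)[3*c] + 9 and j >= 9*c - 16
Answer: WP = 3*q != 3*store(data, p + 2, c + 2)[3*c] + 9 and j >= 9*c - 16


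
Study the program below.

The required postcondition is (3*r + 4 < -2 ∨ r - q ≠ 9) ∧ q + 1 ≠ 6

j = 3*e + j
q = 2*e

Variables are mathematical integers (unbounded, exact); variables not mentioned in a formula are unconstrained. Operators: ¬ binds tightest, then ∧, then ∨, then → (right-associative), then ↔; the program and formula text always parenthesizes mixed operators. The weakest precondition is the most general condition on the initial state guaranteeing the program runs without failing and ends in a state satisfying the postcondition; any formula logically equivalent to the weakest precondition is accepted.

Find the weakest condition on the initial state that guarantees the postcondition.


Working backward. After the program, the postcondition (3*r + 4 < -2 ∨ r - q ≠ 9) ∧ q + 1 ≠ 6 must hold; in canonical form it is (3*r < -6 ∨ r ≠ q + 9) ∧ q ≠ 5.
Before q := 2*e: (3*r < -6 ∨ r ≠ 2*e + 9) ∧ 2*e ≠ 5
Before j := 3*e + j: (3*r < -6 ∨ r ≠ 2*e + 9) ∧ 2*e ≠ 5
Answer: WP = (3*r < -6 ∨ r ≠ 2*e + 9) ∧ 2*e ≠ 5


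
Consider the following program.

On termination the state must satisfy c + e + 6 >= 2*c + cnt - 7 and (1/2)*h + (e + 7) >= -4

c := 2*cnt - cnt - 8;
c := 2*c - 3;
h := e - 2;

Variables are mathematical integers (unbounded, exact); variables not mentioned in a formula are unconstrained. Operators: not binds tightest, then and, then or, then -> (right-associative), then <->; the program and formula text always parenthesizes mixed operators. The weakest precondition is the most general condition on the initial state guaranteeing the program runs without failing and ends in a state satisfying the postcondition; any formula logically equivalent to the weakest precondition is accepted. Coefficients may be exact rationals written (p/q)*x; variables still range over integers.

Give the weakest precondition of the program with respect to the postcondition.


Working backward. After the program, the postcondition c + e + 6 >= 2*c + cnt - 7 and (1/2)*h + (e + 7) >= -4 must hold; in canonical form it is e >= c + cnt - 13 and e + (1/2)*h >= -11.
Before h := e - 2: e >= c + cnt - 13 and (3/2)*e >= -10
Before c := 2*c - 3: e >= 2*c + cnt - 16 and (3/2)*e >= -10
Before c := 2*cnt - cnt - 8: e >= 3*cnt - 32 and (3/2)*e >= -10
Answer: WP = e >= 3*cnt - 32 and (3/2)*e >= -10


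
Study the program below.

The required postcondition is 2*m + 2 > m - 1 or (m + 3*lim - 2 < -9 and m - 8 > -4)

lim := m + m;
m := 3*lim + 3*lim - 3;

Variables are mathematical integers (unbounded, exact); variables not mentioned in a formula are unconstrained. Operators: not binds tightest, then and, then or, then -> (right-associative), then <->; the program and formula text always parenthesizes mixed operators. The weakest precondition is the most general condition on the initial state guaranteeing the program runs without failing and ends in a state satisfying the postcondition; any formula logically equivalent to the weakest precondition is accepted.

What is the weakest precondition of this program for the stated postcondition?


Working backward. After the program, the postcondition 2*m + 2 > m - 1 or (m + 3*lim - 2 < -9 and m - 8 > -4) must hold; in canonical form it is m > -3 or (3*lim + m < -7 and m > 4).
Before m := 3*lim + 3*lim - 3: 6*lim > 0 or (9*lim < -4 and 6*lim > 7)
Before lim := m + m: 12*m > 0 or (18*m < -4 and 12*m > 7)
Answer: WP = 12*m > 0 or (18*m < -4 and 12*m > 7)


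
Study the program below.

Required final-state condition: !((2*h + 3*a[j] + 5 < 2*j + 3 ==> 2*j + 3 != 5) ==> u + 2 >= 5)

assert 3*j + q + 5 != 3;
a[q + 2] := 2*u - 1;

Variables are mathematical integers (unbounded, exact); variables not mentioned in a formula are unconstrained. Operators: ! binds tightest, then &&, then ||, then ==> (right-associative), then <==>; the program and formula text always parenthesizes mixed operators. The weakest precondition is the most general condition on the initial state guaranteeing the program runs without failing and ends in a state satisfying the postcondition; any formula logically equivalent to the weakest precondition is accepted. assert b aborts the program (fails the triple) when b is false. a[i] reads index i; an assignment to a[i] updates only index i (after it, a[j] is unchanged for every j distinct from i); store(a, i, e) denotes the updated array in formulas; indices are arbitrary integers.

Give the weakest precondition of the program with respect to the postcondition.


Working backward. After the program, the postcondition !((2*h + 3*a[j] + 5 < 2*j + 3 ==> 2*j + 3 != 5) ==> u + 2 >= 5) must hold; in canonical form it is !((3*a[j] + 2*h < 2*j - 2 ==> 2*j != 2) ==> u >= 3).
Before a[q + 2] := 2*u - 1: !((3*store(a, q + 2, 2*u - 1)[j] + 2*h < 2*j - 2 ==> 2*j != 2) ==> u >= 3)
Before assert 3*j + q + 5 != 3: 3*j + q != -2 && (!((3*store(a, q + 2, 2*u - 1)[j] + 2*h < 2*j - 2 ==> 2*j != 2) ==> u >= 3))
Answer: WP = 3*j + q != -2 && (!((3*store(a, q + 2, 2*u - 1)[j] + 2*h < 2*j - 2 ==> 2*j != 2) ==> u >= 3))


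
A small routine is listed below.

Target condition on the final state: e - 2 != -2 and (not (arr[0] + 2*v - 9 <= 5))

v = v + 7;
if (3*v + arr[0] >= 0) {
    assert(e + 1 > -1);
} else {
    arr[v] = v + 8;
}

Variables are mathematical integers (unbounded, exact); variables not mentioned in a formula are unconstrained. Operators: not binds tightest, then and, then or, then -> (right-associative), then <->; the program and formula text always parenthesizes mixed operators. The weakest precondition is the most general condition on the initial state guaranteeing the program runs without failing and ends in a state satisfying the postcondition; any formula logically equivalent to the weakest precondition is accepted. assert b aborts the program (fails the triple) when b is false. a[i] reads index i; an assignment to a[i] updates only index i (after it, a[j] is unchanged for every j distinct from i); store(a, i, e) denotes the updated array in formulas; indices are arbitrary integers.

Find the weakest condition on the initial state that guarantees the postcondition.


Working backward. After the program, the postcondition e - 2 != -2 and (not (arr[0] + 2*v - 9 <= 5)) must hold; in canonical form it is e != 0 and (not (arr[0] + 2*v <= 14)).
Then branch requires e > -2 and e != 0 and (not (arr[0] + 2*v <= 14)); else branch requires e != 0 and (not (store(arr, v, v + 8)[0] + 2*v <= 14)).
Before the if: (arr[0] + 3*v >= 0 -> (e > -2 and e != 0 and (not (arr[0] + 2*v <= 14)))) and ((not (arr[0] + 3*v >= 0)) -> (e != 0 and (not (store(arr, v, v + 8)[0] + 2*v <= 14))))
Before v := v + 7: (arr[0] + 3*v >= -21 -> (e > -2 and e != 0 and (not (arr[0] + 2*v <= 0)))) and ((not (arr[0] + 3*v >= -21)) -> (e != 0 and (not (store(arr, v + 7, v + 15)[0] + 2*v <= 0))))
Answer: WP = (arr[0] + 3*v >= -21 -> (e > -2 and e != 0 and (not (arr[0] + 2*v <= 0)))) and ((not (arr[0] + 3*v >= -21)) -> (e != 0 and (not (store(arr, v + 7, v + 15)[0] + 2*v <= 0))))


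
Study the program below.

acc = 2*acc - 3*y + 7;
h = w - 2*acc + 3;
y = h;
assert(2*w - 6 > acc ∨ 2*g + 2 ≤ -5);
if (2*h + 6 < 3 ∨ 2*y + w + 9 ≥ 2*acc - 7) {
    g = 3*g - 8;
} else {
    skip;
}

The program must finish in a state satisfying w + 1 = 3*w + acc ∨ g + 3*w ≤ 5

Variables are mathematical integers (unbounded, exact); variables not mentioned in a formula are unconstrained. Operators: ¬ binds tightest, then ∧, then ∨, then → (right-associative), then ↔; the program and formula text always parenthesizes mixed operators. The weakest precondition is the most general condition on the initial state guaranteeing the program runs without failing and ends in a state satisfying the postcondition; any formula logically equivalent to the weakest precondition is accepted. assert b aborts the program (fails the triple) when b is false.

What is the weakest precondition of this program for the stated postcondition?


Working backward. After the program, the postcondition w + 1 = 3*w + acc ∨ g + 3*w ≤ 5 must hold; in canonical form it is acc + 2*w = 1 ∨ g + 3*w ≤ 5.
Then branch requires acc + 2*w = 1 ∨ 3*g + 3*w ≤ 13; else branch requires acc + 2*w = 1 ∨ g + 3*w ≤ 5.
Before the if: ((2*h < -3 ∨ w + 2*y ≥ 2*acc - 16) → (acc + 2*w = 1 ∨ 3*g + 3*w ≤ 13)) ∧ ((¬(2*h < -3 ∨ w + 2*y ≥ 2*acc - 16)) → (acc + 2*w = 1 ∨ g + 3*w ≤ 5))
Before assert 2*w - 6 > acc ∨ 2*g + 2 ≤ -5: (2*w > acc + 6 ∨ 2*g ≤ -7) ∧ ((2*h < -3 ∨ w + 2*y ≥ 2*acc - 16) → (acc + 2*w = 1 ∨ 3*g + 3*w ≤ 13)) ∧ ((¬(2*h < -3 ∨ w + 2*y ≥ 2*acc - 16)) → (acc + 2*w = 1 ∨ g + 3*w ≤ 5))
Before y := h: (2*w > acc + 6 ∨ 2*g ≤ -7) ∧ ((2*h < -3 ∨ 2*h + w ≥ 2*acc - 16) → (acc + 2*w = 1 ∨ 3*g + 3*w ≤ 13)) ∧ ((¬(2*h < -3 ∨ 2*h + w ≥ 2*acc - 16)) → (acc + 2*w = 1 ∨ g + 3*w ≤ 5))
Before h := w - 2*acc + 3: (2*w > acc + 6 ∨ 2*g ≤ -7) ∧ ((2*w < 4*acc - 9 ∨ 3*w ≥ 6*acc - 22) → (acc + 2*w = 1 ∨ 3*g + 3*w ≤ 13)) ∧ ((¬(2*w < 4*acc - 9 ∨ 3*w ≥ 6*acc - 22)) → (acc + 2*w = 1 ∨ g + 3*w ≤ 5))
Before acc := 2*acc - 3*y + 7: (2*w + 3*y > 2*acc + 13 ∨ 2*g ≤ -7) ∧ ((2*w + 12*y < 8*acc + 19 ∨ 3*w + 18*y ≥ 12*acc + 20) → (2*acc + 2*w = 3*y - 6 ∨ 3*g + 3*w ≤ 13)) ∧ ((¬(2*w + 12*y < 8*acc + 19 ∨ 3*w + 18*y ≥ 12*acc + 20)) → (2*acc + 2*w = 3*y - 6 ∨ g + 3*w ≤ 5))
Answer: WP = (2*w + 3*y > 2*acc + 13 ∨ 2*g ≤ -7) ∧ ((2*w + 12*y < 8*acc + 19 ∨ 3*w + 18*y ≥ 12*acc + 20) → (2*acc + 2*w = 3*y - 6 ∨ 3*g + 3*w ≤ 13)) ∧ ((¬(2*w + 12*y < 8*acc + 19 ∨ 3*w + 18*y ≥ 12*acc + 20)) → (2*acc + 2*w = 3*y - 6 ∨ g + 3*w ≤ 5))


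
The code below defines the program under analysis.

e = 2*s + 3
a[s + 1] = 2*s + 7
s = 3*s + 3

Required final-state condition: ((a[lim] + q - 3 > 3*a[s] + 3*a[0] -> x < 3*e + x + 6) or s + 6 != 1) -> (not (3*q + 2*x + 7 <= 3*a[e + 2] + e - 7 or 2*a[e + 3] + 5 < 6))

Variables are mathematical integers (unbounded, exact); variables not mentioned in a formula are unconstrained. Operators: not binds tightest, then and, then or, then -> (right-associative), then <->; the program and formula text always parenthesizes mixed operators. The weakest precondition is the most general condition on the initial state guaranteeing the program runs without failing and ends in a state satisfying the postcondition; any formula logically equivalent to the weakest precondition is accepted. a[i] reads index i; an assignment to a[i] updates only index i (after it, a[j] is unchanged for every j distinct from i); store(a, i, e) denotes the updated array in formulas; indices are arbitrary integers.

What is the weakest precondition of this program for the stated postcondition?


Working backward. After the program, the postcondition ((a[lim] + q - 3 > 3*a[s] + 3*a[0] -> x < 3*e + x + 6) or s + 6 != 1) -> (not (3*q + 2*x + 7 <= 3*a[e + 2] + e - 7 or 2*a[e + 3] + 5 < 6)) must hold; in canonical form it is ((a[lim] + q > 3*a[0] + 3*a[s] + 3 -> 3*e > -6) or s != -5) -> (not (3*q + 2*x <= 3*a[e + 2] + e - 14 or 2*a[e + 3] < 1)).
Before s := 3*s + 3: ((a[lim] + q > 3*a[3*s + 3] + 3*a[0] + 3 -> 3*e > -6) or 3*s != -8) -> (not (3*q + 2*x <= 3*a[e + 2] + e - 14 or 2*a[e + 3] < 1))
Before a[s + 1] := 2*s + 7: ((store(a, s + 1, 2*s + 7)[lim] + q > 3*store(a, s + 1, 2*s + 7)[3*s + 3] + 3*store(a, s + 1, 2*s + 7)[0] + 3 -> 3*e > -6) or 3*s != -8) -> (not (3*q + 2*x <= 3*store(a, s + 1, 2*s + 7)[e + 2] + e - 14 or 2*store(a, s + 1, 2*s + 7)[e + 3] < 1))
Before e := 2*s + 3: ((store(a, s + 1, 2*s + 7)[lim] + q > 3*store(a, s + 1, 2*s + 7)[3*s + 3] + 3*store(a, s + 1, 2*s + 7)[0] + 3 -> 6*s > -15) or 3*s != -8) -> (not (3*q + 2*x <= 3*store(a, s + 1, 2*s + 7)[2*s + 5] + 2*s - 11 or 2*store(a, s + 1, 2*s + 7)[2*s + 6] < 1))
Answer: WP = ((store(a, s + 1, 2*s + 7)[lim] + q > 3*store(a, s + 1, 2*s + 7)[3*s + 3] + 3*store(a, s + 1, 2*s + 7)[0] + 3 -> 6*s > -15) or 3*s != -8) -> (not (3*q + 2*x <= 3*store(a, s + 1, 2*s + 7)[2*s + 5] + 2*s - 11 or 2*store(a, s + 1, 2*s + 7)[2*s + 6] < 1))


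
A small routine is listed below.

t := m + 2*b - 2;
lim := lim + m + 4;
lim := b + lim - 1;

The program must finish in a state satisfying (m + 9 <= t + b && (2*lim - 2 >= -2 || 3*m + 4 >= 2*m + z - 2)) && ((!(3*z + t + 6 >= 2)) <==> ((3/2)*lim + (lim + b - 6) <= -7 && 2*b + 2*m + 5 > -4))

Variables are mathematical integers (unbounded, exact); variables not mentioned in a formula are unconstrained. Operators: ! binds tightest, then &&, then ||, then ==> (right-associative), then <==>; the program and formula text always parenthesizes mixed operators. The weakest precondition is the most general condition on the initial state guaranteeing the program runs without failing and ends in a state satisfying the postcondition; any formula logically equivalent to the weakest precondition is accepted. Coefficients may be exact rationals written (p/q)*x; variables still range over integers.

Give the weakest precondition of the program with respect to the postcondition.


Working backward. After the program, the postcondition (m + 9 <= t + b && (2*lim - 2 >= -2 || 3*m + 4 >= 2*m + z - 2)) && ((!(3*z + t + 6 >= 2)) <==> ((3/2)*lim + (lim + b - 6) <= -7 && 2*b + 2*m + 5 > -4)) must hold; in canonical form it is m <= b + t - 9 && (2*lim >= 0 || m >= z - 6) && ((!(t + 3*z >= -4)) <==> (b + (5/2)*lim <= -1 && 2*b + 2*m > -9)).
Before lim := b + lim - 1: m <= b + t - 9 && (2*b + 2*lim >= 2 || m >= z - 6) && ((!(t + 3*z >= -4)) <==> ((7/2)*b + (5/2)*lim <= 3/2 && 2*b + 2*m > -9))
Before lim := lim + m + 4: m <= b + t - 9 && (2*b + 2*lim + 2*m >= -6 || m >= z - 6) && ((!(t + 3*z >= -4)) <==> ((7/2)*b + (5/2)*lim + (5/2)*m <= -17/2 && 2*b + 2*m > -9))
Before t := m + 2*b - 2: 3*b >= 11 && (2*b + 2*lim + 2*m >= -6 || m >= z - 6) && ((!(2*b + m + 3*z >= -2)) <==> ((7/2)*b + (5/2)*lim + (5/2)*m <= -17/2 && 2*b + 2*m > -9))
Answer: WP = 3*b >= 11 && (2*b + 2*lim + 2*m >= -6 || m >= z - 6) && ((!(2*b + m + 3*z >= -2)) <==> ((7/2)*b + (5/2)*lim + (5/2)*m <= -17/2 && 2*b + 2*m > -9))


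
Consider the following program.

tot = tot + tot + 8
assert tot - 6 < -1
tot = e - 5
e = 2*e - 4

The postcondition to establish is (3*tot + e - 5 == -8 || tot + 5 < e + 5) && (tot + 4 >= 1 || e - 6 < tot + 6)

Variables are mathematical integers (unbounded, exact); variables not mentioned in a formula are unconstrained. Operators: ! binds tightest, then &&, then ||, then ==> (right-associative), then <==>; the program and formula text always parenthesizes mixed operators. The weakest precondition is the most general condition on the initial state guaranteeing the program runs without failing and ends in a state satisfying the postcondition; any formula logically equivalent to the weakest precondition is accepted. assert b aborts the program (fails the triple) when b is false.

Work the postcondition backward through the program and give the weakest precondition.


Working backward. After the program, the postcondition (3*tot + e - 5 == -8 || tot + 5 < e + 5) && (tot + 4 >= 1 || e - 6 < tot + 6) must hold; in canonical form it is (e + 3*tot == -3 || tot < e) && (tot >= -3 || e < tot + 12).
Before e := 2*e - 4: (2*e + 3*tot == 1 || tot < 2*e - 4) && (tot >= -3 || 2*e < tot + 16)
Before tot := e - 5: (5*e == 16 || e > -1) && (e >= 2 || e < 11)
Before assert tot - 6 < -1: tot < 5 && (5*e == 16 || e > -1) && (e >= 2 || e < 11)
Before tot := tot + tot + 8: 2*tot < -3 && (5*e == 16 || e > -1) && (e >= 2 || e < 11)
Answer: WP = 2*tot < -3 && (5*e == 16 || e > -1) && (e >= 2 || e < 11)


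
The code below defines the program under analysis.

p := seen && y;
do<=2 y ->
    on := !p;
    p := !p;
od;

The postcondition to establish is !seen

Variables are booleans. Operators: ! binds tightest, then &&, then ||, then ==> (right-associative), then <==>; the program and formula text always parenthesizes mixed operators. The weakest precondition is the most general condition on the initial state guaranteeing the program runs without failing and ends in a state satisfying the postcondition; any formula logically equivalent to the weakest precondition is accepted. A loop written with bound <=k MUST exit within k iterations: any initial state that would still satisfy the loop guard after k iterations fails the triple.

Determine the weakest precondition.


Working backward. After the program, !seen must hold.
Before the loop (bound <=2), unroll the exhaustion recursion (WP_0 = exit-now case; WP_j = one more guarded iteration, up to j = 2):
  WP_0: (!y) && (!seen)
  WP_1: (y ==> ((!y) && (!seen))) && ((!y) ==> (!seen))
  WP_2: (y ==> ((y ==> ((!y) && (!seen))) && ((!y) ==> (!seen)))) && ((!y) ==> (!seen))
So before the loop: (y ==> ((y ==> ((!y) && (!seen))) && ((!y) ==> (!seen)))) && ((!y) ==> (!seen))
Before p := seen && y: (y ==> ((y ==> ((!y) && (!seen))) && ((!y) ==> (!seen)))) && ((!y) ==> (!seen))
Answer: WP = (y ==> ((y ==> ((!y) && (!seen))) && ((!y) ==> (!seen)))) && ((!y) ==> (!seen))


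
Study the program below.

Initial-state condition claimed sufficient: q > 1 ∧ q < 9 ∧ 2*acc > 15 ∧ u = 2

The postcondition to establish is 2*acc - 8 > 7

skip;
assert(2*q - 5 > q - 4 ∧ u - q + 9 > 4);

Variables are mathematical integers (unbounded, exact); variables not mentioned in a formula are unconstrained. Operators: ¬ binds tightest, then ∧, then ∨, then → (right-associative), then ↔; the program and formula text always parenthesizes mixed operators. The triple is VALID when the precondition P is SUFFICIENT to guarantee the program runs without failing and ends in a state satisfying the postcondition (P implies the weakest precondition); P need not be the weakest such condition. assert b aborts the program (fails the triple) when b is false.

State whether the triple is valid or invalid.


Working backward. After the program, the postcondition 2*acc - 8 > 7 must hold; in canonical form it is 2*acc > 15.
Before assert 2*q - 5 > q - 4 ∧ u - q + 9 > 4: q > 1 ∧ u > q - 5 ∧ 2*acc > 15
Before skip: q > 1 ∧ u > q - 5 ∧ 2*acc > 15
The weakest precondition is q > 1 ∧ u > q - 5 ∧ 2*acc > 15.
Check whether q > 1 ∧ q < 9 ∧ 2*acc > 15 ∧ u = 2 implies it.
Countermodel: at the initial state acc = 8, q = 7, u = 2, the precondition holds but the weakest precondition fails.
Answer: invalid


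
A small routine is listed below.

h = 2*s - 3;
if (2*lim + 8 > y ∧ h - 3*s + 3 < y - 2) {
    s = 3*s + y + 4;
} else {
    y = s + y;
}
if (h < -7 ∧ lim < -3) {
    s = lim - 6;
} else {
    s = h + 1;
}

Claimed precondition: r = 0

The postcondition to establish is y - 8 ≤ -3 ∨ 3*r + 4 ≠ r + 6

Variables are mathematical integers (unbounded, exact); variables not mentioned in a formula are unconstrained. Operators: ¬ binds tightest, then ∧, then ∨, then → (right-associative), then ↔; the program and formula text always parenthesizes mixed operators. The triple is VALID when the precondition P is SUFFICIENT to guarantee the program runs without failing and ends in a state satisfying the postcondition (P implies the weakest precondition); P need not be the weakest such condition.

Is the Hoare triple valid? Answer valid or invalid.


Working backward. After the program, the postcondition y - 8 ≤ -3 ∨ 3*r + 4 ≠ r + 6 must hold; in canonical form it is y ≤ 5 ∨ 2*r ≠ 2.
Then branch requires y ≤ 5 ∨ 2*r ≠ 2; else branch requires y ≤ 5 ∨ 2*r ≠ 2.
Before the if: ((h < -7 ∧ lim < -3) → (y ≤ 5 ∨ 2*r ≠ 2)) ∧ ((¬(h < -7 ∧ lim < -3)) → (y ≤ 5 ∨ 2*r ≠ 2))
Then branch requires ((h < -7 ∧ lim < -3) → (y ≤ 5 ∨ 2*r ≠ 2)) ∧ ((¬(h < -7 ∧ lim < -3)) → (y ≤ 5 ∨ 2*r ≠ 2)); else branch requires ((h < -7 ∧ lim < -3) → (s + y ≤ 5 ∨ 2*r ≠ 2)) ∧ ((¬(h < -7 ∧ lim < -3)) → (s + y ≤ 5 ∨ 2*r ≠ 2)).
Before the if: ((2*lim > y - 8 ∧ h < 3*s + y - 5) → (((h < -7 ∧ lim < -3) → (y ≤ 5 ∨ 2*r ≠ 2)) ∧ ((¬(h < -7 ∧ lim < -3)) → (y ≤ 5 ∨ 2*r ≠ 2)))) ∧ ((¬(2*lim > y - 8 ∧ h < 3*s + y - 5)) → (((h < -7 ∧ lim < -3) → (s + y ≤ 5 ∨ 2*r ≠ 2)) ∧ ((¬(h < -7 ∧ lim < -3)) → (s + y ≤ 5 ∨ 2*r ≠ 2))))
Before h := 2*s - 3: ((2*lim > y - 8 ∧ s + y > 2) → (((2*s < -4 ∧ lim < -3) → (y ≤ 5 ∨ 2*r ≠ 2)) ∧ ((¬(2*s < -4 ∧ lim < -3)) → (y ≤ 5 ∨ 2*r ≠ 2)))) ∧ ((¬(2*lim > y - 8 ∧ s + y > 2)) → (((2*s < -4 ∧ lim < -3) → (s + y ≤ 5 ∨ 2*r ≠ 2)) ∧ ((¬(2*s < -4 ∧ lim < -3)) → (s + y ≤ 5 ∨ 2*r ≠ 2))))
The weakest precondition is ((2*lim > y - 8 ∧ s + y > 2) → (((2*s < -4 ∧ lim < -3) → (y ≤ 5 ∨ 2*r ≠ 2)) ∧ ((¬(2*s < -4 ∧ lim < -3)) → (y ≤ 5 ∨ 2*r ≠ 2)))) ∧ ((¬(2*lim > y - 8 ∧ s + y > 2)) → (((2*s < -4 ∧ lim < -3) → (s + y ≤ 5 ∨ 2*r ≠ 2)) ∧ ((¬(2*s < -4 ∧ lim < -3)) → (s + y ≤ 5 ∨ 2*r ≠ 2)))).
Check whether r = 0 implies it.
Every state satisfying the precondition satisfies the weakest precondition: the implication holds.
Answer: valid
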